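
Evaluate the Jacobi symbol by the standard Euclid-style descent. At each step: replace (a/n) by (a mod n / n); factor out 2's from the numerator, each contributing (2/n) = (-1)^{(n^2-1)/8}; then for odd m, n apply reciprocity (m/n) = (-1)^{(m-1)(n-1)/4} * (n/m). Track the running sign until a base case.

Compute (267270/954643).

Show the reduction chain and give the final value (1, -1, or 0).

267270 = 2^1·133635; (2/954643) = -1 since 954643 mod 8 = 3, so (267270/954643) = (-1)^1·(133635/954643); sign now -1
reciprocity: (133635/954643) = -1·(954643/133635) since 133635 mod 4 = 3, 954643 mod 4 = 3; sign now +1
(954643/133635) = (19198/133635)   [reduce mod 133635]
19198 = 2^1·9599; (2/133635) = -1 since 133635 mod 8 = 3, so (19198/133635) = (-1)^1·(9599/133635); sign now -1
reciprocity: (9599/133635) = -1·(133635/9599) since 9599 mod 4 = 3, 133635 mod 4 = 3; sign now +1
(133635/9599) = (8848/9599)   [reduce mod 9599]
8848 = 2^4·553; (2/9599) = +1 since 9599 mod 8 = 7, so (8848/9599) = (+1)^4·(553/9599); sign now +1
reciprocity: (553/9599) = +1·(9599/553) since 553 mod 4 = 1, 9599 mod 4 = 3; sign now +1
(9599/553) = (198/553)   [reduce mod 553]
198 = 2^1·99; (2/553) = +1 since 553 mod 8 = 1, so (198/553) = (+1)^1·(99/553); sign now +1
reciprocity: (99/553) = +1·(553/99) since 99 mod 4 = 3, 553 mod 4 = 1; sign now +1
(553/99) = (58/99)   [reduce mod 99]
58 = 2^1·29; (2/99) = -1 since 99 mod 8 = 3, so (58/99) = (-1)^1·(29/99); sign now -1
reciprocity: (29/99) = +1·(99/29) since 29 mod 4 = 1, 99 mod 4 = 3; sign now -1
(99/29) = (12/29)   [reduce mod 29]
12 = 2^2·3; (2/29) = -1 since 29 mod 8 = 5, so (12/29) = (-1)^2·(3/29); sign now -1
reciprocity: (3/29) = +1·(29/3) since 3 mod 4 = 3, 29 mod 4 = 1; sign now -1
(29/3) = (2/3)   [reduce mod 3]
2 = 2^1·1; (2/3) = -1 since 3 mod 8 = 3, so (2/3) = (-1)^1·(1/3); sign now +1
(1/3) = 1; final value = sign = +1

1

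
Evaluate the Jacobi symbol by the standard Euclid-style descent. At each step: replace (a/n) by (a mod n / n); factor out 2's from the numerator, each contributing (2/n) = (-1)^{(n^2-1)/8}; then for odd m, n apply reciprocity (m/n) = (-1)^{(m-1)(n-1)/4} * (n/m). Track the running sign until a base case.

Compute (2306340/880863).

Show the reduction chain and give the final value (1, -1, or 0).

0

(2306340/880863): 2306340 mod 880863 = 544614, so (2306340/880863) = (544614/880863)
factor out 2^1: 544614 = 2^1·272307; with 880863 mod 8 = 7, (2/880863) = +1; sign now +1; continue with (272307/880863)
flip (272307/880863) -> (880863/272307): both odd, 272307 mod 4 = 3, 880863 mod 4 = 3, so the flip contributes -1; sign now -1
(880863/272307): 880863 mod 272307 = 63942, so (880863/272307) = (63942/272307)
factor out 2^1: 63942 = 2^1·31971; with 272307 mod 8 = 3, (2/272307) = -1; sign now +1; continue with (31971/272307)
flip (31971/272307) -> (272307/31971): both odd, 31971 mod 4 = 3, 272307 mod 4 = 3, so the flip contributes -1; sign now -1
(272307/31971): 272307 mod 31971 = 16539, so (272307/31971) = (16539/31971)
flip (16539/31971) -> (31971/16539): both odd, 16539 mod 4 = 3, 31971 mod 4 = 3, so the flip contributes -1; sign now +1
(31971/16539): 31971 mod 16539 = 15432, so (31971/16539) = (15432/16539)
factor out 2^3: 15432 = 2^3·1929; with 16539 mod 8 = 3, (2/16539) = -1; sign now -1; continue with (1929/16539)
flip (1929/16539) -> (16539/1929): both odd, 1929 mod 4 = 1, 16539 mod 4 = 3, so the flip contributes +1; sign now -1
(16539/1929): 16539 mod 1929 = 1107, so (16539/1929) = (1107/1929)
flip (1107/1929) -> (1929/1107): both odd, 1107 mod 4 = 3, 1929 mod 4 = 1, so the flip contributes +1; sign now -1
(1929/1107): 1929 mod 1107 = 822, so (1929/1107) = (822/1107)
factor out 2^1: 822 = 2^1·411; with 1107 mod 8 = 3, (2/1107) = -1; sign now +1; continue with (411/1107)
flip (411/1107) -> (1107/411): both odd, 411 mod 4 = 3, 1107 mod 4 = 3, so the flip contributes -1; sign now -1
(1107/411): 1107 mod 411 = 285, so (1107/411) = (285/411)
flip (285/411) -> (411/285): both odd, 285 mod 4 = 1, 411 mod 4 = 3, so the flip contributes +1; sign now -1
(411/285): 411 mod 285 = 126, so (411/285) = (126/285)
factor out 2^1: 126 = 2^1·63; with 285 mod 8 = 5, (2/285) = -1; sign now +1; continue with (63/285)
flip (63/285) -> (285/63): both odd, 63 mod 4 = 3, 285 mod 4 = 1, so the flip contributes +1; sign now +1
(285/63): 285 mod 63 = 33, so (285/63) = (33/63)
flip (33/63) -> (63/33): both odd, 33 mod 4 = 1, 63 mod 4 = 3, so the flip contributes +1; sign now +1
(63/33): 63 mod 33 = 30, so (63/33) = (30/33)
factor out 2^1: 30 = 2^1·15; with 33 mod 8 = 1, (2/33) = +1; sign now +1; continue with (15/33)
flip (15/33) -> (33/15): both odd, 15 mod 4 = 3, 33 mod 4 = 1, so the flip contributes +1; sign now +1
(33/15): 33 mod 15 = 3, so (33/15) = (3/15)
flip (3/15) -> (15/3): both odd, 3 mod 4 = 3, 15 mod 4 = 3, so the flip contributes -1; sign now -1
(15/3): 15 mod 3 = 0, so (15/3) = (0/3)
reached (0/3); gcd(a, n) > 1, so (0/3) = 0 and the symbol is 0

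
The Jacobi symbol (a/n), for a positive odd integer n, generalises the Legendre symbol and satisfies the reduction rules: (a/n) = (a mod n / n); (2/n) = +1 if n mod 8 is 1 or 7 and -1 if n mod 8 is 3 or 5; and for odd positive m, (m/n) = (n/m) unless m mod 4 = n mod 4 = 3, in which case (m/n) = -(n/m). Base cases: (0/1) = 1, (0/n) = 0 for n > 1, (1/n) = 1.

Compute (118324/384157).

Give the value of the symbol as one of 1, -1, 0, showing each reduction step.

118324 = 2^2·29581; (2/384157) = -1 since 384157 mod 8 = 5, so (118324/384157) = (-1)^2·(29581/384157); sign now +1
reciprocity: (29581/384157) = +1·(384157/29581) since 29581 mod 4 = 1, 384157 mod 4 = 1; sign now +1
(384157/29581) = (29185/29581)   [reduce mod 29581]
reciprocity: (29185/29581) = +1·(29581/29185) since 29185 mod 4 = 1, 29581 mod 4 = 1; sign now +1
(29581/29185) = (396/29185)   [reduce mod 29185]
396 = 2^2·99; (2/29185) = +1 since 29185 mod 8 = 1, so (396/29185) = (+1)^2·(99/29185); sign now +1
reciprocity: (99/29185) = +1·(29185/99) since 99 mod 4 = 3, 29185 mod 4 = 1; sign now +1
(29185/99) = (79/99)   [reduce mod 99]
reciprocity: (79/99) = -1·(99/79) since 79 mod 4 = 3, 99 mod 4 = 3; sign now -1
(99/79) = (20/79)   [reduce mod 79]
20 = 2^2·5; (2/79) = +1 since 79 mod 8 = 7, so (20/79) = (+1)^2·(5/79); sign now -1
reciprocity: (5/79) = +1·(79/5) since 5 mod 4 = 1, 79 mod 4 = 3; sign now -1
(79/5) = (4/5)   [reduce mod 5]
4 = 2^2·1; (2/5) = -1 since 5 mod 8 = 5, so (4/5) = (-1)^2·(1/5); sign now -1
(1/5) = 1; final value = sign = -1

-1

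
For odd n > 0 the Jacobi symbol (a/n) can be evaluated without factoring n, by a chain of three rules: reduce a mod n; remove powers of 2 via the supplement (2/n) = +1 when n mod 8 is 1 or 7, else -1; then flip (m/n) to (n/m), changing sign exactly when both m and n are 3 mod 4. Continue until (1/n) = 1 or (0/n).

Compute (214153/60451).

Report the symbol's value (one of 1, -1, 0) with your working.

(214153/60451): 214153 mod 60451 = 32800, so (214153/60451) = (32800/60451)
factor out 2^5: 32800 = 2^5·1025; with 60451 mod 8 = 3, (2/60451) = -1; sign now -1; continue with (1025/60451)
flip (1025/60451) -> (60451/1025): both odd, 1025 mod 4 = 1, 60451 mod 4 = 3, so the flip contributes +1; sign now -1
(60451/1025): 60451 mod 1025 = 1001, so (60451/1025) = (1001/1025)
flip (1001/1025) -> (1025/1001): both odd, 1001 mod 4 = 1, 1025 mod 4 = 1, so the flip contributes +1; sign now -1
(1025/1001): 1025 mod 1001 = 24, so (1025/1001) = (24/1001)
factor out 2^3: 24 = 2^3·3; with 1001 mod 8 = 1, (2/1001) = +1; sign now -1; continue with (3/1001)
flip (3/1001) -> (1001/3): both odd, 3 mod 4 = 3, 1001 mod 4 = 1, so the flip contributes +1; sign now -1
(1001/3): 1001 mod 3 = 2, so (1001/3) = (2/3)
factor out 2^1: 2 = 2^1·1; with 3 mod 8 = 3, (2/3) = -1; sign now +1; continue with (1/3)
reached (1/3) = 1, so the symbol is +1

1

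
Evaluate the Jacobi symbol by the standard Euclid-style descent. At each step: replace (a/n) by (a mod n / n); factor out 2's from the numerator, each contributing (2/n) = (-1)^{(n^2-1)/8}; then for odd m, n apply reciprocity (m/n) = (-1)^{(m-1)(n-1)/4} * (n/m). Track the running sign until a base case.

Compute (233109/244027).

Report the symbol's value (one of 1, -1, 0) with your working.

reciprocity: (233109/244027) = +1·(244027/233109) since 233109 mod 4 = 1, 244027 mod 4 = 3; sign now +1
(244027/233109) = (10918/233109)   [reduce mod 233109]
10918 = 2^1·5459; (2/233109) = -1 since 233109 mod 8 = 5, so (10918/233109) = (-1)^1·(5459/233109); sign now -1
reciprocity: (5459/233109) = +1·(233109/5459) since 5459 mod 4 = 3, 233109 mod 4 = 1; sign now -1
(233109/5459) = (3831/5459)   [reduce mod 5459]
reciprocity: (3831/5459) = -1·(5459/3831) since 3831 mod 4 = 3, 5459 mod 4 = 3; sign now +1
(5459/3831) = (1628/3831)   [reduce mod 3831]
1628 = 2^2·407; (2/3831) = +1 since 3831 mod 8 = 7, so (1628/3831) = (+1)^2·(407/3831); sign now +1
reciprocity: (407/3831) = -1·(3831/407) since 407 mod 4 = 3, 3831 mod 4 = 3; sign now -1
(3831/407) = (168/407)   [reduce mod 407]
168 = 2^3·21; (2/407) = +1 since 407 mod 8 = 7, so (168/407) = (+1)^3·(21/407); sign now -1
reciprocity: (21/407) = +1·(407/21) since 21 mod 4 = 1, 407 mod 4 = 3; sign now -1
(407/21) = (8/21)   [reduce mod 21]
8 = 2^3·1; (2/21) = -1 since 21 mod 8 = 5, so (8/21) = (-1)^3·(1/21); sign now +1
(1/21) = 1; final value = sign = +1

1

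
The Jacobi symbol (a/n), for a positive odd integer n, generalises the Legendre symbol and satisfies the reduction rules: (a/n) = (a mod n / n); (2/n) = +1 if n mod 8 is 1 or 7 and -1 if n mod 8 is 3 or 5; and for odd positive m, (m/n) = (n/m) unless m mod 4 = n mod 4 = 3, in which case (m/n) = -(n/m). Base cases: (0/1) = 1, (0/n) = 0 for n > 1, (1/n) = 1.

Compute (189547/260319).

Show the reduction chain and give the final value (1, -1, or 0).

1

flip (189547/260319) -> (260319/189547): both odd, 189547 mod 4 = 3, 260319 mod 4 = 3, so the flip contributes -1; sign now -1
(260319/189547): 260319 mod 189547 = 70772, so (260319/189547) = (70772/189547)
factor out 2^2: 70772 = 2^2·17693; with 189547 mod 8 = 3, (2/189547) = -1; sign now -1; continue with (17693/189547)
flip (17693/189547) -> (189547/17693): both odd, 17693 mod 4 = 1, 189547 mod 4 = 3, so the flip contributes +1; sign now -1
(189547/17693): 189547 mod 17693 = 12617, so (189547/17693) = (12617/17693)
flip (12617/17693) -> (17693/12617): both odd, 12617 mod 4 = 1, 17693 mod 4 = 1, so the flip contributes +1; sign now -1
(17693/12617): 17693 mod 12617 = 5076, so (17693/12617) = (5076/12617)
factor out 2^2: 5076 = 2^2·1269; with 12617 mod 8 = 1, (2/12617) = +1; sign now -1; continue with (1269/12617)
flip (1269/12617) -> (12617/1269): both odd, 1269 mod 4 = 1, 12617 mod 4 = 1, so the flip contributes +1; sign now -1
(12617/1269): 12617 mod 1269 = 1196, so (12617/1269) = (1196/1269)
factor out 2^2: 1196 = 2^2·299; with 1269 mod 8 = 5, (2/1269) = -1; sign now -1; continue with (299/1269)
flip (299/1269) -> (1269/299): both odd, 299 mod 4 = 3, 1269 mod 4 = 1, so the flip contributes +1; sign now -1
(1269/299): 1269 mod 299 = 73, so (1269/299) = (73/299)
flip (73/299) -> (299/73): both odd, 73 mod 4 = 1, 299 mod 4 = 3, so the flip contributes +1; sign now -1
(299/73): 299 mod 73 = 7, so (299/73) = (7/73)
flip (7/73) -> (73/7): both odd, 7 mod 4 = 3, 73 mod 4 = 1, so the flip contributes +1; sign now -1
(73/7): 73 mod 7 = 3, so (73/7) = (3/7)
flip (3/7) -> (7/3): both odd, 3 mod 4 = 3, 7 mod 4 = 3, so the flip contributes -1; sign now +1
(7/3): 7 mod 3 = 1, so (7/3) = (1/3)
reached (1/3) = 1, so the symbol is +1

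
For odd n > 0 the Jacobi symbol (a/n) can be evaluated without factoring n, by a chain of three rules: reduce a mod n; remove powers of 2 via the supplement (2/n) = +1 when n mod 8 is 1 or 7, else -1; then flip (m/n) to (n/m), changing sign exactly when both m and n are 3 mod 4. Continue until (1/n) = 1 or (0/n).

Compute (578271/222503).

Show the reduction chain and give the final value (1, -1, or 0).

(578271/222503) = (133265/222503)   [reduce mod 222503]
reciprocity: (133265/222503) = +1·(222503/133265) since 133265 mod 4 = 1, 222503 mod 4 = 3; sign now +1
(222503/133265) = (89238/133265)   [reduce mod 133265]
89238 = 2^1·44619; (2/133265) = +1 since 133265 mod 8 = 1, so (89238/133265) = (+1)^1·(44619/133265); sign now +1
reciprocity: (44619/133265) = +1·(133265/44619) since 44619 mod 4 = 3, 133265 mod 4 = 1; sign now +1
(133265/44619) = (44027/44619)   [reduce mod 44619]
reciprocity: (44027/44619) = -1·(44619/44027) since 44027 mod 4 = 3, 44619 mod 4 = 3; sign now -1
(44619/44027) = (592/44027)   [reduce mod 44027]
592 = 2^4·37; (2/44027) = -1 since 44027 mod 8 = 3, so (592/44027) = (-1)^4·(37/44027); sign now -1
reciprocity: (37/44027) = +1·(44027/37) since 37 mod 4 = 1, 44027 mod 4 = 3; sign now -1
(44027/37) = (34/37)   [reduce mod 37]
34 = 2^1·17; (2/37) = -1 since 37 mod 8 = 5, so (34/37) = (-1)^1·(17/37); sign now +1
reciprocity: (17/37) = +1·(37/17) since 17 mod 4 = 1, 37 mod 4 = 1; sign now +1
(37/17) = (3/17)   [reduce mod 17]
reciprocity: (3/17) = +1·(17/3) since 3 mod 4 = 3, 17 mod 4 = 1; sign now +1
(17/3) = (2/3)   [reduce mod 3]
2 = 2^1·1; (2/3) = -1 since 3 mod 8 = 3, so (2/3) = (-1)^1·(1/3); sign now -1
(1/3) = 1; final value = sign = -1

-1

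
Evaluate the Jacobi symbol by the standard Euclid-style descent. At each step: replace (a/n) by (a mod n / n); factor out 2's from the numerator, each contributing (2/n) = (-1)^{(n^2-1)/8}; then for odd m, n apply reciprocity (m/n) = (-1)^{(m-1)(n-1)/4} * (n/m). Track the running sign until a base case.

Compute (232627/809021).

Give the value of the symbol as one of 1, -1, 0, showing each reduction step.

-1

reciprocity: (232627/809021) = +1·(809021/232627) since 232627 mod 4 = 3, 809021 mod 4 = 1; sign now +1
(809021/232627) = (111140/232627)   [reduce mod 232627]
111140 = 2^2·27785; (2/232627) = -1 since 232627 mod 8 = 3, so (111140/232627) = (-1)^2·(27785/232627); sign now +1
reciprocity: (27785/232627) = +1·(232627/27785) since 27785 mod 4 = 1, 232627 mod 4 = 3; sign now +1
(232627/27785) = (10347/27785)   [reduce mod 27785]
reciprocity: (10347/27785) = +1·(27785/10347) since 10347 mod 4 = 3, 27785 mod 4 = 1; sign now +1
(27785/10347) = (7091/10347)   [reduce mod 10347]
reciprocity: (7091/10347) = -1·(10347/7091) since 7091 mod 4 = 3, 10347 mod 4 = 3; sign now -1
(10347/7091) = (3256/7091)   [reduce mod 7091]
3256 = 2^3·407; (2/7091) = -1 since 7091 mod 8 = 3, so (3256/7091) = (-1)^3·(407/7091); sign now +1
reciprocity: (407/7091) = -1·(7091/407) since 407 mod 4 = 3, 7091 mod 4 = 3; sign now -1
(7091/407) = (172/407)   [reduce mod 407]
172 = 2^2·43; (2/407) = +1 since 407 mod 8 = 7, so (172/407) = (+1)^2·(43/407); sign now -1
reciprocity: (43/407) = -1·(407/43) since 43 mod 4 = 3, 407 mod 4 = 3; sign now +1
(407/43) = (20/43)   [reduce mod 43]
20 = 2^2·5; (2/43) = -1 since 43 mod 8 = 3, so (20/43) = (-1)^2·(5/43); sign now +1
reciprocity: (5/43) = +1·(43/5) since 5 mod 4 = 1, 43 mod 4 = 3; sign now +1
(43/5) = (3/5)   [reduce mod 5]
reciprocity: (3/5) = +1·(5/3) since 3 mod 4 = 3, 5 mod 4 = 1; sign now +1
(5/3) = (2/3)   [reduce mod 3]
2 = 2^1·1; (2/3) = -1 since 3 mod 8 = 3, so (2/3) = (-1)^1·(1/3); sign now -1
(1/3) = 1; final value = sign = -1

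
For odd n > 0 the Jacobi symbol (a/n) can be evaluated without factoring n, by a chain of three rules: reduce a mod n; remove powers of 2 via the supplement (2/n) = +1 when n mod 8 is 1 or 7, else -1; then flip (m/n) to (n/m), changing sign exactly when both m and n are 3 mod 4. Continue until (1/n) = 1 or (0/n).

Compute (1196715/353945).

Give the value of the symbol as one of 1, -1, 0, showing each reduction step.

(1196715/353945) = (134880/353945)   [reduce mod 353945]
134880 = 2^5·4215; (2/353945) = +1 since 353945 mod 8 = 1, so (134880/353945) = (+1)^5·(4215/353945); sign now +1
reciprocity: (4215/353945) = +1·(353945/4215) since 4215 mod 4 = 3, 353945 mod 4 = 1; sign now +1
(353945/4215) = (4100/4215)   [reduce mod 4215]
4100 = 2^2·1025; (2/4215) = +1 since 4215 mod 8 = 7, so (4100/4215) = (+1)^2·(1025/4215); sign now +1
reciprocity: (1025/4215) = +1·(4215/1025) since 1025 mod 4 = 1, 4215 mod 4 = 3; sign now +1
(4215/1025) = (115/1025)   [reduce mod 1025]
reciprocity: (115/1025) = +1·(1025/115) since 115 mod 4 = 3, 1025 mod 4 = 1; sign now +1
(1025/115) = (105/115)   [reduce mod 115]
reciprocity: (105/115) = +1·(115/105) since 105 mod 4 = 1, 115 mod 4 = 3; sign now +1
(115/105) = (10/105)   [reduce mod 105]
10 = 2^1·5; (2/105) = +1 since 105 mod 8 = 1, so (10/105) = (+1)^1·(5/105); sign now +1
reciprocity: (5/105) = +1·(105/5) since 5 mod 4 = 1, 105 mod 4 = 1; sign now +1
(105/5) = (0/5)   [reduce mod 5]
(0/5) = 0   [gcd(a, n) > 1]; final value = 0

0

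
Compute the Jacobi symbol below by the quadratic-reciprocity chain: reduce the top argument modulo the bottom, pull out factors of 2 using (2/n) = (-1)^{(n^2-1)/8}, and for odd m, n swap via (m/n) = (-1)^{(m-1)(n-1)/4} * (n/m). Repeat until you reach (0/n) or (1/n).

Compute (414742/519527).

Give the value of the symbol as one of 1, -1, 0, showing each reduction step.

factor out 2^1: 414742 = 2^1·207371; with 519527 mod 8 = 7, (2/519527) = +1; sign now +1; continue with (207371/519527)
flip (207371/519527) -> (519527/207371): both odd, 207371 mod 4 = 3, 519527 mod 4 = 3, so the flip contributes -1; sign now -1
(519527/207371): 519527 mod 207371 = 104785, so (519527/207371) = (104785/207371)
flip (104785/207371) -> (207371/104785): both odd, 104785 mod 4 = 1, 207371 mod 4 = 3, so the flip contributes +1; sign now -1
(207371/104785): 207371 mod 104785 = 102586, so (207371/104785) = (102586/104785)
factor out 2^1: 102586 = 2^1·51293; with 104785 mod 8 = 1, (2/104785) = +1; sign now -1; continue with (51293/104785)
flip (51293/104785) -> (104785/51293): both odd, 51293 mod 4 = 1, 104785 mod 4 = 1, so the flip contributes +1; sign now -1
(104785/51293): 104785 mod 51293 = 2199, so (104785/51293) = (2199/51293)
flip (2199/51293) -> (51293/2199): both odd, 2199 mod 4 = 3, 51293 mod 4 = 1, so the flip contributes +1; sign now -1
(51293/2199): 51293 mod 2199 = 716, so (51293/2199) = (716/2199)
factor out 2^2: 716 = 2^2·179; with 2199 mod 8 = 7, (2/2199) = +1; sign now -1; continue with (179/2199)
flip (179/2199) -> (2199/179): both odd, 179 mod 4 = 3, 2199 mod 4 = 3, so the flip contributes -1; sign now +1
(2199/179): 2199 mod 179 = 51, so (2199/179) = (51/179)
flip (51/179) -> (179/51): both odd, 51 mod 4 = 3, 179 mod 4 = 3, so the flip contributes -1; sign now -1
(179/51): 179 mod 51 = 26, so (179/51) = (26/51)
factor out 2^1: 26 = 2^1·13; with 51 mod 8 = 3, (2/51) = -1; sign now +1; continue with (13/51)
flip (13/51) -> (51/13): both odd, 13 mod 4 = 1, 51 mod 4 = 3, so the flip contributes +1; sign now +1
(51/13): 51 mod 13 = 12, so (51/13) = (12/13)
factor out 2^2: 12 = 2^2·3; with 13 mod 8 = 5, (2/13) = -1; sign now +1; continue with (3/13)
flip (3/13) -> (13/3): both odd, 3 mod 4 = 3, 13 mod 4 = 1, so the flip contributes +1; sign now +1
(13/3): 13 mod 3 = 1, so (13/3) = (1/3)
reached (1/3) = 1, so the symbol is +1

1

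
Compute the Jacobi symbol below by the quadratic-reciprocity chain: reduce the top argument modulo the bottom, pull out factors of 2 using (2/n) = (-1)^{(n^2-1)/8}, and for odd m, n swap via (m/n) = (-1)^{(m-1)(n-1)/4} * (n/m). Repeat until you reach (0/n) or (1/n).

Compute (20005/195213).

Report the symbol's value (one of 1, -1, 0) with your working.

1

flip (20005/195213) -> (195213/20005): both odd, 20005 mod 4 = 1, 195213 mod 4 = 1, so the flip contributes +1; sign now +1
(195213/20005): 195213 mod 20005 = 15168, so (195213/20005) = (15168/20005)
factor out 2^6: 15168 = 2^6·237; with 20005 mod 8 = 5, (2/20005) = -1; sign now +1; continue with (237/20005)
flip (237/20005) -> (20005/237): both odd, 237 mod 4 = 1, 20005 mod 4 = 1, so the flip contributes +1; sign now +1
(20005/237): 20005 mod 237 = 97, so (20005/237) = (97/237)
flip (97/237) -> (237/97): both odd, 97 mod 4 = 1, 237 mod 4 = 1, so the flip contributes +1; sign now +1
(237/97): 237 mod 97 = 43, so (237/97) = (43/97)
flip (43/97) -> (97/43): both odd, 43 mod 4 = 3, 97 mod 4 = 1, so the flip contributes +1; sign now +1
(97/43): 97 mod 43 = 11, so (97/43) = (11/43)
flip (11/43) -> (43/11): both odd, 11 mod 4 = 3, 43 mod 4 = 3, so the flip contributes -1; sign now -1
(43/11): 43 mod 11 = 10, so (43/11) = (10/11)
factor out 2^1: 10 = 2^1·5; with 11 mod 8 = 3, (2/11) = -1; sign now +1; continue with (5/11)
flip (5/11) -> (11/5): both odd, 5 mod 4 = 1, 11 mod 4 = 3, so the flip contributes +1; sign now +1
(11/5): 11 mod 5 = 1, so (11/5) = (1/5)
reached (1/5) = 1, so the symbol is +1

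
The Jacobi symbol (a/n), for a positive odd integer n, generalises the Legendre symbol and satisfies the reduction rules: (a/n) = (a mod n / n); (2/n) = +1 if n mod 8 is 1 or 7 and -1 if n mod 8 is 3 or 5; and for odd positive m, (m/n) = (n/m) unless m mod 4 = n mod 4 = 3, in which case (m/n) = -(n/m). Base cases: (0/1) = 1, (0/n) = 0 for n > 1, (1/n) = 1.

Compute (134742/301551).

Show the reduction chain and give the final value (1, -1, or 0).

0

134742 = 2^1·67371; (2/301551) = +1 since 301551 mod 8 = 7, so (134742/301551) = (+1)^1·(67371/301551); sign now +1
reciprocity: (67371/301551) = -1·(301551/67371) since 67371 mod 4 = 3, 301551 mod 4 = 3; sign now -1
(301551/67371) = (32067/67371)   [reduce mod 67371]
reciprocity: (32067/67371) = -1·(67371/32067) since 32067 mod 4 = 3, 67371 mod 4 = 3; sign now +1
(67371/32067) = (3237/32067)   [reduce mod 32067]
reciprocity: (3237/32067) = +1·(32067/3237) since 3237 mod 4 = 1, 32067 mod 4 = 3; sign now +1
(32067/3237) = (2934/3237)   [reduce mod 3237]
2934 = 2^1·1467; (2/3237) = -1 since 3237 mod 8 = 5, so (2934/3237) = (-1)^1·(1467/3237); sign now -1
reciprocity: (1467/3237) = +1·(3237/1467) since 1467 mod 4 = 3, 3237 mod 4 = 1; sign now -1
(3237/1467) = (303/1467)   [reduce mod 1467]
reciprocity: (303/1467) = -1·(1467/303) since 303 mod 4 = 3, 1467 mod 4 = 3; sign now +1
(1467/303) = (255/303)   [reduce mod 303]
reciprocity: (255/303) = -1·(303/255) since 255 mod 4 = 3, 303 mod 4 = 3; sign now -1
(303/255) = (48/255)   [reduce mod 255]
48 = 2^4·3; (2/255) = +1 since 255 mod 8 = 7, so (48/255) = (+1)^4·(3/255); sign now -1
reciprocity: (3/255) = -1·(255/3) since 3 mod 4 = 3, 255 mod 4 = 3; sign now +1
(255/3) = (0/3)   [reduce mod 3]
(0/3) = 0   [gcd(a, n) > 1]; final value = 0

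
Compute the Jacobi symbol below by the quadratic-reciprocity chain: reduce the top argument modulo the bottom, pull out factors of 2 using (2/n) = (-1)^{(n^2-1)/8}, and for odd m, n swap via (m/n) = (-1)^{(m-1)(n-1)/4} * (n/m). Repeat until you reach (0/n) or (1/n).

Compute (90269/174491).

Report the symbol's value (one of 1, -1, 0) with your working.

reciprocity: (90269/174491) = +1·(174491/90269) since 90269 mod 4 = 1, 174491 mod 4 = 3; sign now +1
(174491/90269) = (84222/90269)   [reduce mod 90269]
84222 = 2^1·42111; (2/90269) = -1 since 90269 mod 8 = 5, so (84222/90269) = (-1)^1·(42111/90269); sign now -1
reciprocity: (42111/90269) = +1·(90269/42111) since 42111 mod 4 = 3, 90269 mod 4 = 1; sign now -1
(90269/42111) = (6047/42111)   [reduce mod 42111]
reciprocity: (6047/42111) = -1·(42111/6047) since 6047 mod 4 = 3, 42111 mod 4 = 3; sign now +1
(42111/6047) = (5829/6047)   [reduce mod 6047]
reciprocity: (5829/6047) = +1·(6047/5829) since 5829 mod 4 = 1, 6047 mod 4 = 3; sign now +1
(6047/5829) = (218/5829)   [reduce mod 5829]
218 = 2^1·109; (2/5829) = -1 since 5829 mod 8 = 5, so (218/5829) = (-1)^1·(109/5829); sign now -1
reciprocity: (109/5829) = +1·(5829/109) since 109 mod 4 = 1, 5829 mod 4 = 1; sign now -1
(5829/109) = (52/109)   [reduce mod 109]
52 = 2^2·13; (2/109) = -1 since 109 mod 8 = 5, so (52/109) = (-1)^2·(13/109); sign now -1
reciprocity: (13/109) = +1·(109/13) since 13 mod 4 = 1, 109 mod 4 = 1; sign now -1
(109/13) = (5/13)   [reduce mod 13]
reciprocity: (5/13) = +1·(13/5) since 5 mod 4 = 1, 13 mod 4 = 1; sign now -1
(13/5) = (3/5)   [reduce mod 5]
reciprocity: (3/5) = +1·(5/3) since 3 mod 4 = 3, 5 mod 4 = 1; sign now -1
(5/3) = (2/3)   [reduce mod 3]
2 = 2^1·1; (2/3) = -1 since 3 mod 8 = 3, so (2/3) = (-1)^1·(1/3); sign now +1
(1/3) = 1; final value = sign = +1

1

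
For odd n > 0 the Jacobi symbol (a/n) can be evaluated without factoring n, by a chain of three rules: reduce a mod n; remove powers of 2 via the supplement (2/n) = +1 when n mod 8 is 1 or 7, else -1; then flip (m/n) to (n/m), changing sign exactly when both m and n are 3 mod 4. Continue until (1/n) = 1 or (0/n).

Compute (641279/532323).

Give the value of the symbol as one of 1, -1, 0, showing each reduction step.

-1

(641279/532323): 641279 mod 532323 = 108956, so (641279/532323) = (108956/532323)
factor out 2^2: 108956 = 2^2·27239; with 532323 mod 8 = 3, (2/532323) = -1; sign now +1; continue with (27239/532323)
flip (27239/532323) -> (532323/27239): both odd, 27239 mod 4 = 3, 532323 mod 4 = 3, so the flip contributes -1; sign now -1
(532323/27239): 532323 mod 27239 = 14782, so (532323/27239) = (14782/27239)
factor out 2^1: 14782 = 2^1·7391; with 27239 mod 8 = 7, (2/27239) = +1; sign now -1; continue with (7391/27239)
flip (7391/27239) -> (27239/7391): both odd, 7391 mod 4 = 3, 27239 mod 4 = 3, so the flip contributes -1; sign now +1
(27239/7391): 27239 mod 7391 = 5066, so (27239/7391) = (5066/7391)
factor out 2^1: 5066 = 2^1·2533; with 7391 mod 8 = 7, (2/7391) = +1; sign now +1; continue with (2533/7391)
flip (2533/7391) -> (7391/2533): both odd, 2533 mod 4 = 1, 7391 mod 4 = 3, so the flip contributes +1; sign now +1
(7391/2533): 7391 mod 2533 = 2325, so (7391/2533) = (2325/2533)
flip (2325/2533) -> (2533/2325): both odd, 2325 mod 4 = 1, 2533 mod 4 = 1, so the flip contributes +1; sign now +1
(2533/2325): 2533 mod 2325 = 208, so (2533/2325) = (208/2325)
factor out 2^4: 208 = 2^4·13; with 2325 mod 8 = 5, (2/2325) = -1; sign now +1; continue with (13/2325)
flip (13/2325) -> (2325/13): both odd, 13 mod 4 = 1, 2325 mod 4 = 1, so the flip contributes +1; sign now +1
(2325/13): 2325 mod 13 = 11, so (2325/13) = (11/13)
flip (11/13) -> (13/11): both odd, 11 mod 4 = 3, 13 mod 4 = 1, so the flip contributes +1; sign now +1
(13/11): 13 mod 11 = 2, so (13/11) = (2/11)
factor out 2^1: 2 = 2^1·1; with 11 mod 8 = 3, (2/11) = -1; sign now -1; continue with (1/11)
reached (1/11) = 1, so the symbol is -1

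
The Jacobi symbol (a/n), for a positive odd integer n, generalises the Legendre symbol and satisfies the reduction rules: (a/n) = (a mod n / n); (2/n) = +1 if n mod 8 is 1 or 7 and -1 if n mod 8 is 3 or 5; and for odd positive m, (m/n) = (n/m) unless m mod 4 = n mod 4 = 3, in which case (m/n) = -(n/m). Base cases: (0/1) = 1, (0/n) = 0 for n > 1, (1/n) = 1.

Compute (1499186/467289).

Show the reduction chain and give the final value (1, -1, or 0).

(1499186/467289): 1499186 mod 467289 = 97319, so (1499186/467289) = (97319/467289)
flip (97319/467289) -> (467289/97319): both odd, 97319 mod 4 = 3, 467289 mod 4 = 1, so the flip contributes +1; sign now +1
(467289/97319): 467289 mod 97319 = 78013, so (467289/97319) = (78013/97319)
flip (78013/97319) -> (97319/78013): both odd, 78013 mod 4 = 1, 97319 mod 4 = 3, so the flip contributes +1; sign now +1
(97319/78013): 97319 mod 78013 = 19306, so (97319/78013) = (19306/78013)
factor out 2^1: 19306 = 2^1·9653; with 78013 mod 8 = 5, (2/78013) = -1; sign now -1; continue with (9653/78013)
flip (9653/78013) -> (78013/9653): both odd, 9653 mod 4 = 1, 78013 mod 4 = 1, so the flip contributes +1; sign now -1
(78013/9653): 78013 mod 9653 = 789, so (78013/9653) = (789/9653)
flip (789/9653) -> (9653/789): both odd, 789 mod 4 = 1, 9653 mod 4 = 1, so the flip contributes +1; sign now -1
(9653/789): 9653 mod 789 = 185, so (9653/789) = (185/789)
flip (185/789) -> (789/185): both odd, 185 mod 4 = 1, 789 mod 4 = 1, so the flip contributes +1; sign now -1
(789/185): 789 mod 185 = 49, so (789/185) = (49/185)
flip (49/185) -> (185/49): both odd, 49 mod 4 = 1, 185 mod 4 = 1, so the flip contributes +1; sign now -1
(185/49): 185 mod 49 = 38, so (185/49) = (38/49)
factor out 2^1: 38 = 2^1·19; with 49 mod 8 = 1, (2/49) = +1; sign now -1; continue with (19/49)
flip (19/49) -> (49/19): both odd, 19 mod 4 = 3, 49 mod 4 = 1, so the flip contributes +1; sign now -1
(49/19): 49 mod 19 = 11, so (49/19) = (11/19)
flip (11/19) -> (19/11): both odd, 11 mod 4 = 3, 19 mod 4 = 3, so the flip contributes -1; sign now +1
(19/11): 19 mod 11 = 8, so (19/11) = (8/11)
factor out 2^3: 8 = 2^3·1; with 11 mod 8 = 3, (2/11) = -1; sign now -1; continue with (1/11)
reached (1/11) = 1, so the symbol is -1

-1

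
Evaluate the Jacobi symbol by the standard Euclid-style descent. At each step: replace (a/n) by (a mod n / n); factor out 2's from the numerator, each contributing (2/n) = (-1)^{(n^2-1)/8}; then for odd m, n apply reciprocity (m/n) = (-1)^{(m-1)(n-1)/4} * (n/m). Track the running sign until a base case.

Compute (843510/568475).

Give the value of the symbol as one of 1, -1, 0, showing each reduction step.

(843510/568475) = (275035/568475)   [reduce mod 568475]
reciprocity: (275035/568475) = -1·(568475/275035) since 275035 mod 4 = 3, 568475 mod 4 = 3; sign now -1
(568475/275035) = (18405/275035)   [reduce mod 275035]
reciprocity: (18405/275035) = +1·(275035/18405) since 18405 mod 4 = 1, 275035 mod 4 = 3; sign now -1
(275035/18405) = (17365/18405)   [reduce mod 18405]
reciprocity: (17365/18405) = +1·(18405/17365) since 17365 mod 4 = 1, 18405 mod 4 = 1; sign now -1
(18405/17365) = (1040/17365)   [reduce mod 17365]
1040 = 2^4·65; (2/17365) = -1 since 17365 mod 8 = 5, so (1040/17365) = (-1)^4·(65/17365); sign now -1
reciprocity: (65/17365) = +1·(17365/65) since 65 mod 4 = 1, 17365 mod 4 = 1; sign now -1
(17365/65) = (10/65)   [reduce mod 65]
10 = 2^1·5; (2/65) = +1 since 65 mod 8 = 1, so (10/65) = (+1)^1·(5/65); sign now -1
reciprocity: (5/65) = +1·(65/5) since 5 mod 4 = 1, 65 mod 4 = 1; sign now -1
(65/5) = (0/5)   [reduce mod 5]
(0/5) = 0   [gcd(a, n) > 1]; final value = 0

0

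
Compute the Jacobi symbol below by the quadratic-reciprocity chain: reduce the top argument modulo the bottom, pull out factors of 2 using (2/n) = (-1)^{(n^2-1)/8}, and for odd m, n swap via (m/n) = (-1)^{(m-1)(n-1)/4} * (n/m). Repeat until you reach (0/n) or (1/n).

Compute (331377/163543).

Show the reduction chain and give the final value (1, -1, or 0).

1

(331377/163543): 331377 mod 163543 = 4291, so (331377/163543) = (4291/163543)
flip (4291/163543) -> (163543/4291): both odd, 4291 mod 4 = 3, 163543 mod 4 = 3, so the flip contributes -1; sign now -1
(163543/4291): 163543 mod 4291 = 485, so (163543/4291) = (485/4291)
flip (485/4291) -> (4291/485): both odd, 485 mod 4 = 1, 4291 mod 4 = 3, so the flip contributes +1; sign now -1
(4291/485): 4291 mod 485 = 411, so (4291/485) = (411/485)
flip (411/485) -> (485/411): both odd, 411 mod 4 = 3, 485 mod 4 = 1, so the flip contributes +1; sign now -1
(485/411): 485 mod 411 = 74, so (485/411) = (74/411)
factor out 2^1: 74 = 2^1·37; with 411 mod 8 = 3, (2/411) = -1; sign now +1; continue with (37/411)
flip (37/411) -> (411/37): both odd, 37 mod 4 = 1, 411 mod 4 = 3, so the flip contributes +1; sign now +1
(411/37): 411 mod 37 = 4, so (411/37) = (4/37)
factor out 2^2: 4 = 2^2·1; with 37 mod 8 = 5, (2/37) = -1; sign now +1; continue with (1/37)
reached (1/37) = 1, so the symbol is +1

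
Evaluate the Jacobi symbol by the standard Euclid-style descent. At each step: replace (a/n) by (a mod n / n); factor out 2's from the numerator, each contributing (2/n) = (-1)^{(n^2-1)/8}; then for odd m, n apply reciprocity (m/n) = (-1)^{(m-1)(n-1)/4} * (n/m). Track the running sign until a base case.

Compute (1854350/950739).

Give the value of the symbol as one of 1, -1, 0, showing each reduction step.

(1854350/950739): 1854350 mod 950739 = 903611, so (1854350/950739) = (903611/950739)
flip (903611/950739) -> (950739/903611): both odd, 903611 mod 4 = 3, 950739 mod 4 = 3, so the flip contributes -1; sign now -1
(950739/903611): 950739 mod 903611 = 47128, so (950739/903611) = (47128/903611)
factor out 2^3: 47128 = 2^3·5891; with 903611 mod 8 = 3, (2/903611) = -1; sign now +1; continue with (5891/903611)
flip (5891/903611) -> (903611/5891): both odd, 5891 mod 4 = 3, 903611 mod 4 = 3, so the flip contributes -1; sign now -1
(903611/5891): 903611 mod 5891 = 2288, so (903611/5891) = (2288/5891)
factor out 2^4: 2288 = 2^4·143; with 5891 mod 8 = 3, (2/5891) = -1; sign now -1; continue with (143/5891)
flip (143/5891) -> (5891/143): both odd, 143 mod 4 = 3, 5891 mod 4 = 3, so the flip contributes -1; sign now +1
(5891/143): 5891 mod 143 = 28, so (5891/143) = (28/143)
factor out 2^2: 28 = 2^2·7; with 143 mod 8 = 7, (2/143) = +1; sign now +1; continue with (7/143)
flip (7/143) -> (143/7): both odd, 7 mod 4 = 3, 143 mod 4 = 3, so the flip contributes -1; sign now -1
(143/7): 143 mod 7 = 3, so (143/7) = (3/7)
flip (3/7) -> (7/3): both odd, 3 mod 4 = 3, 7 mod 4 = 3, so the flip contributes -1; sign now +1
(7/3): 7 mod 3 = 1, so (7/3) = (1/3)
reached (1/3) = 1, so the symbol is +1

1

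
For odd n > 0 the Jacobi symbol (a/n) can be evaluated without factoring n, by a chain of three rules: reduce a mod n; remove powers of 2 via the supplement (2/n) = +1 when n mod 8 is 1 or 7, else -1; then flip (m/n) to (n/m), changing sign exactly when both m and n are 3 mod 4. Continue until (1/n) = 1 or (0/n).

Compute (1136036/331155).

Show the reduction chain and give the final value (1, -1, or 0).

(1136036/331155): 1136036 mod 331155 = 142571, so (1136036/331155) = (142571/331155)
flip (142571/331155) -> (331155/142571): both odd, 142571 mod 4 = 3, 331155 mod 4 = 3, so the flip contributes -1; sign now -1
(331155/142571): 331155 mod 142571 = 46013, so (331155/142571) = (46013/142571)
flip (46013/142571) -> (142571/46013): both odd, 46013 mod 4 = 1, 142571 mod 4 = 3, so the flip contributes +1; sign now -1
(142571/46013): 142571 mod 46013 = 4532, so (142571/46013) = (4532/46013)
factor out 2^2: 4532 = 2^2·1133; with 46013 mod 8 = 5, (2/46013) = -1; sign now -1; continue with (1133/46013)
flip (1133/46013) -> (46013/1133): both odd, 1133 mod 4 = 1, 46013 mod 4 = 1, so the flip contributes +1; sign now -1
(46013/1133): 46013 mod 1133 = 693, so (46013/1133) = (693/1133)
flip (693/1133) -> (1133/693): both odd, 693 mod 4 = 1, 1133 mod 4 = 1, so the flip contributes +1; sign now -1
(1133/693): 1133 mod 693 = 440, so (1133/693) = (440/693)
factor out 2^3: 440 = 2^3·55; with 693 mod 8 = 5, (2/693) = -1; sign now +1; continue with (55/693)
flip (55/693) -> (693/55): both odd, 55 mod 4 = 3, 693 mod 4 = 1, so the flip contributes +1; sign now +1
(693/55): 693 mod 55 = 33, so (693/55) = (33/55)
flip (33/55) -> (55/33): both odd, 33 mod 4 = 1, 55 mod 4 = 3, so the flip contributes +1; sign now +1
(55/33): 55 mod 33 = 22, so (55/33) = (22/33)
factor out 2^1: 22 = 2^1·11; with 33 mod 8 = 1, (2/33) = +1; sign now +1; continue with (11/33)
flip (11/33) -> (33/11): both odd, 11 mod 4 = 3, 33 mod 4 = 1, so the flip contributes +1; sign now +1
(33/11): 33 mod 11 = 0, so (33/11) = (0/11)
reached (0/11); gcd(a, n) > 1, so (0/11) = 0 and the symbol is 0

0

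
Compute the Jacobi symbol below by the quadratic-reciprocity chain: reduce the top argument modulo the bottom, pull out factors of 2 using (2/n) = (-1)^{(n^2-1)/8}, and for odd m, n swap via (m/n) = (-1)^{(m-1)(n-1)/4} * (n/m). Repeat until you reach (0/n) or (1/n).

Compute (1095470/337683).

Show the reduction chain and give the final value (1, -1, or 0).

(1095470/337683): 1095470 mod 337683 = 82421, so (1095470/337683) = (82421/337683)
flip (82421/337683) -> (337683/82421): both odd, 82421 mod 4 = 1, 337683 mod 4 = 3, so the flip contributes +1; sign now +1
(337683/82421): 337683 mod 82421 = 7999, so (337683/82421) = (7999/82421)
flip (7999/82421) -> (82421/7999): both odd, 7999 mod 4 = 3, 82421 mod 4 = 1, so the flip contributes +1; sign now +1
(82421/7999): 82421 mod 7999 = 2431, so (82421/7999) = (2431/7999)
flip (2431/7999) -> (7999/2431): both odd, 2431 mod 4 = 3, 7999 mod 4 = 3, so the flip contributes -1; sign now -1
(7999/2431): 7999 mod 2431 = 706, so (7999/2431) = (706/2431)
factor out 2^1: 706 = 2^1·353; with 2431 mod 8 = 7, (2/2431) = +1; sign now -1; continue with (353/2431)
flip (353/2431) -> (2431/353): both odd, 353 mod 4 = 1, 2431 mod 4 = 3, so the flip contributes +1; sign now -1
(2431/353): 2431 mod 353 = 313, so (2431/353) = (313/353)
flip (313/353) -> (353/313): both odd, 313 mod 4 = 1, 353 mod 4 = 1, so the flip contributes +1; sign now -1
(353/313): 353 mod 313 = 40, so (353/313) = (40/313)
factor out 2^3: 40 = 2^3·5; with 313 mod 8 = 1, (2/313) = +1; sign now -1; continue with (5/313)
flip (5/313) -> (313/5): both odd, 5 mod 4 = 1, 313 mod 4 = 1, so the flip contributes +1; sign now -1
(313/5): 313 mod 5 = 3, so (313/5) = (3/5)
flip (3/5) -> (5/3): both odd, 3 mod 4 = 3, 5 mod 4 = 1, so the flip contributes +1; sign now -1
(5/3): 5 mod 3 = 2, so (5/3) = (2/3)
factor out 2^1: 2 = 2^1·1; with 3 mod 8 = 3, (2/3) = -1; sign now +1; continue with (1/3)
reached (1/3) = 1, so the symbol is +1

1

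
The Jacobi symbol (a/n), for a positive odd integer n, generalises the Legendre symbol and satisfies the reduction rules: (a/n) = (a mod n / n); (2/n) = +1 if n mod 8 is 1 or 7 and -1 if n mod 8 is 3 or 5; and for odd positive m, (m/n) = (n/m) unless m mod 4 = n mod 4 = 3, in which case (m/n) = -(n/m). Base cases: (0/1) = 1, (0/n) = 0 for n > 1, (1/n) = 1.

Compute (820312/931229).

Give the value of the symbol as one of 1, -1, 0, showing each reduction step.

-1

factor out 2^3: 820312 = 2^3·102539; with 931229 mod 8 = 5, (2/931229) = -1; sign now -1; continue with (102539/931229)
flip (102539/931229) -> (931229/102539): both odd, 102539 mod 4 = 3, 931229 mod 4 = 1, so the flip contributes +1; sign now -1
(931229/102539): 931229 mod 102539 = 8378, so (931229/102539) = (8378/102539)
factor out 2^1: 8378 = 2^1·4189; with 102539 mod 8 = 3, (2/102539) = -1; sign now +1; continue with (4189/102539)
flip (4189/102539) -> (102539/4189): both odd, 4189 mod 4 = 1, 102539 mod 4 = 3, so the flip contributes +1; sign now +1
(102539/4189): 102539 mod 4189 = 2003, so (102539/4189) = (2003/4189)
flip (2003/4189) -> (4189/2003): both odd, 2003 mod 4 = 3, 4189 mod 4 = 1, so the flip contributes +1; sign now +1
(4189/2003): 4189 mod 2003 = 183, so (4189/2003) = (183/2003)
flip (183/2003) -> (2003/183): both odd, 183 mod 4 = 3, 2003 mod 4 = 3, so the flip contributes -1; sign now -1
(2003/183): 2003 mod 183 = 173, so (2003/183) = (173/183)
flip (173/183) -> (183/173): both odd, 173 mod 4 = 1, 183 mod 4 = 3, so the flip contributes +1; sign now -1
(183/173): 183 mod 173 = 10, so (183/173) = (10/173)
factor out 2^1: 10 = 2^1·5; with 173 mod 8 = 5, (2/173) = -1; sign now +1; continue with (5/173)
flip (5/173) -> (173/5): both odd, 5 mod 4 = 1, 173 mod 4 = 1, so the flip contributes +1; sign now +1
(173/5): 173 mod 5 = 3, so (173/5) = (3/5)
flip (3/5) -> (5/3): both odd, 3 mod 4 = 3, 5 mod 4 = 1, so the flip contributes +1; sign now +1
(5/3): 5 mod 3 = 2, so (5/3) = (2/3)
factor out 2^1: 2 = 2^1·1; with 3 mod 8 = 3, (2/3) = -1; sign now -1; continue with (1/3)
reached (1/3) = 1, so the symbol is -1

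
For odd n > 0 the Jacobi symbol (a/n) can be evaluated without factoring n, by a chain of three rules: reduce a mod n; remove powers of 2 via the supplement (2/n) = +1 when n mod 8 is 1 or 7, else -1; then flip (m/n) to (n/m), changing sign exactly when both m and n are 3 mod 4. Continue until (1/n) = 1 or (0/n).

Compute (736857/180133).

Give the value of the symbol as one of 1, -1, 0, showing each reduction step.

(736857/180133) = (16325/180133)   [reduce mod 180133]
reciprocity: (16325/180133) = +1·(180133/16325) since 16325 mod 4 = 1, 180133 mod 4 = 1; sign now +1
(180133/16325) = (558/16325)   [reduce mod 16325]
558 = 2^1·279; (2/16325) = -1 since 16325 mod 8 = 5, so (558/16325) = (-1)^1·(279/16325); sign now -1
reciprocity: (279/16325) = +1·(16325/279) since 279 mod 4 = 3, 16325 mod 4 = 1; sign now -1
(16325/279) = (143/279)   [reduce mod 279]
reciprocity: (143/279) = -1·(279/143) since 143 mod 4 = 3, 279 mod 4 = 3; sign now +1
(279/143) = (136/143)   [reduce mod 143]
136 = 2^3·17; (2/143) = +1 since 143 mod 8 = 7, so (136/143) = (+1)^3·(17/143); sign now +1
reciprocity: (17/143) = +1·(143/17) since 17 mod 4 = 1, 143 mod 4 = 3; sign now +1
(143/17) = (7/17)   [reduce mod 17]
reciprocity: (7/17) = +1·(17/7) since 7 mod 4 = 3, 17 mod 4 = 1; sign now +1
(17/7) = (3/7)   [reduce mod 7]
reciprocity: (3/7) = -1·(7/3) since 3 mod 4 = 3, 7 mod 4 = 3; sign now -1
(7/3) = (1/3)   [reduce mod 3]
(1/3) = 1; final value = sign = -1

-1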